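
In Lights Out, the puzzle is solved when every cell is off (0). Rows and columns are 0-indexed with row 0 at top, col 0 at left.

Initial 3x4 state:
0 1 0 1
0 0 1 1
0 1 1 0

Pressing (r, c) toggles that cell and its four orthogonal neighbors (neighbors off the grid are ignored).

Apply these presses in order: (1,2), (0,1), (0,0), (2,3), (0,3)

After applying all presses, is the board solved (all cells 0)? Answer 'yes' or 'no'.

After press 1 at (1,2):
0 1 1 1
0 1 0 0
0 1 0 0

After press 2 at (0,1):
1 0 0 1
0 0 0 0
0 1 0 0

After press 3 at (0,0):
0 1 0 1
1 0 0 0
0 1 0 0

After press 4 at (2,3):
0 1 0 1
1 0 0 1
0 1 1 1

After press 5 at (0,3):
0 1 1 0
1 0 0 0
0 1 1 1

Lights still on: 6

Answer: no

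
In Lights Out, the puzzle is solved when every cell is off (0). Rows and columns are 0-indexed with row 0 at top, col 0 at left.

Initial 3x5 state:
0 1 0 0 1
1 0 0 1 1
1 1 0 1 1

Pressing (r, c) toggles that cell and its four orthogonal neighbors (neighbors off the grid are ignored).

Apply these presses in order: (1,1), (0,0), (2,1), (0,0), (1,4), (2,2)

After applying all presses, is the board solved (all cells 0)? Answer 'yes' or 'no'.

After press 1 at (1,1):
0 0 0 0 1
0 1 1 1 1
1 0 0 1 1

After press 2 at (0,0):
1 1 0 0 1
1 1 1 1 1
1 0 0 1 1

After press 3 at (2,1):
1 1 0 0 1
1 0 1 1 1
0 1 1 1 1

After press 4 at (0,0):
0 0 0 0 1
0 0 1 1 1
0 1 1 1 1

After press 5 at (1,4):
0 0 0 0 0
0 0 1 0 0
0 1 1 1 0

After press 6 at (2,2):
0 0 0 0 0
0 0 0 0 0
0 0 0 0 0

Lights still on: 0

Answer: yes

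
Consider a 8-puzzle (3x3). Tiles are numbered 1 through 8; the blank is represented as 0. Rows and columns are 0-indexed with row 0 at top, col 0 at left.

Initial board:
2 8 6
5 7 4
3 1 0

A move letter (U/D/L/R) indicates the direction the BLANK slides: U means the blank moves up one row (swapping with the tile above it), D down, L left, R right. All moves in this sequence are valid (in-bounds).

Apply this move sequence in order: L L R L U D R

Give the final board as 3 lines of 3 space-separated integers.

Answer: 2 8 6
5 7 4
3 0 1

Derivation:
After move 1 (L):
2 8 6
5 7 4
3 0 1

After move 2 (L):
2 8 6
5 7 4
0 3 1

After move 3 (R):
2 8 6
5 7 4
3 0 1

After move 4 (L):
2 8 6
5 7 4
0 3 1

After move 5 (U):
2 8 6
0 7 4
5 3 1

After move 6 (D):
2 8 6
5 7 4
0 3 1

After move 7 (R):
2 8 6
5 7 4
3 0 1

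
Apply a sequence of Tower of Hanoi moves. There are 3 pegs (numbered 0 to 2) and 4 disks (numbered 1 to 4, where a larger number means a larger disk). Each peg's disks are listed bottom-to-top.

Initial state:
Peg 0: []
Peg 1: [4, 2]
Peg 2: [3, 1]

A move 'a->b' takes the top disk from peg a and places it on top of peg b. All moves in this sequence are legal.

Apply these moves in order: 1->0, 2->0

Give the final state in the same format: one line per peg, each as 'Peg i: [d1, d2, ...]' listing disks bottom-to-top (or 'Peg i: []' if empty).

After move 1 (1->0):
Peg 0: [2]
Peg 1: [4]
Peg 2: [3, 1]

After move 2 (2->0):
Peg 0: [2, 1]
Peg 1: [4]
Peg 2: [3]

Answer: Peg 0: [2, 1]
Peg 1: [4]
Peg 2: [3]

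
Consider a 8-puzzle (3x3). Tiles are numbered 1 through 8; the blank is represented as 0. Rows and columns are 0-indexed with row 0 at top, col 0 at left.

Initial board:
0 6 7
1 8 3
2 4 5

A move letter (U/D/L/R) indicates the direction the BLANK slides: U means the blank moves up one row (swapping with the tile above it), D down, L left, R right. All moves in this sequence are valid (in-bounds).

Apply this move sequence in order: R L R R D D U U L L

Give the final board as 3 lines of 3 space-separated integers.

After move 1 (R):
6 0 7
1 8 3
2 4 5

After move 2 (L):
0 6 7
1 8 3
2 4 5

After move 3 (R):
6 0 7
1 8 3
2 4 5

After move 4 (R):
6 7 0
1 8 3
2 4 5

After move 5 (D):
6 7 3
1 8 0
2 4 5

After move 6 (D):
6 7 3
1 8 5
2 4 0

After move 7 (U):
6 7 3
1 8 0
2 4 5

After move 8 (U):
6 7 0
1 8 3
2 4 5

After move 9 (L):
6 0 7
1 8 3
2 4 5

After move 10 (L):
0 6 7
1 8 3
2 4 5

Answer: 0 6 7
1 8 3
2 4 5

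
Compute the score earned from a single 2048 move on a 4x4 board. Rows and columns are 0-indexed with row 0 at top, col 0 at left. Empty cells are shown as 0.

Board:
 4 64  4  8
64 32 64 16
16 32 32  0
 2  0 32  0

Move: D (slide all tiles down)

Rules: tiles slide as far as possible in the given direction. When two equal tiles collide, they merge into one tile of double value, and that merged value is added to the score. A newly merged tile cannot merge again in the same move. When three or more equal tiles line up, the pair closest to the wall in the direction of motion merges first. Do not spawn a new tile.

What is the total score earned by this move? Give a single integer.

Answer: 128

Derivation:
Slide down:
col 0: [4, 64, 16, 2] -> [4, 64, 16, 2]  score +0 (running 0)
col 1: [64, 32, 32, 0] -> [0, 0, 64, 64]  score +64 (running 64)
col 2: [4, 64, 32, 32] -> [0, 4, 64, 64]  score +64 (running 128)
col 3: [8, 16, 0, 0] -> [0, 0, 8, 16]  score +0 (running 128)
Board after move:
 4  0  0  0
64  0  4  0
16 64 64  8
 2 64 64 16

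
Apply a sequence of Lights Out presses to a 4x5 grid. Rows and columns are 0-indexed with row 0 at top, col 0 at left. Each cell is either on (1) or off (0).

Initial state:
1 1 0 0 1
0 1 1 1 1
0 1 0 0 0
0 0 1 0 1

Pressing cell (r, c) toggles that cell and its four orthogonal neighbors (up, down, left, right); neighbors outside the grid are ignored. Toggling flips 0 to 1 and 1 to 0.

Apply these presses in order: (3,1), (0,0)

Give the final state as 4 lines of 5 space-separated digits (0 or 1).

After press 1 at (3,1):
1 1 0 0 1
0 1 1 1 1
0 0 0 0 0
1 1 0 0 1

After press 2 at (0,0):
0 0 0 0 1
1 1 1 1 1
0 0 0 0 0
1 1 0 0 1

Answer: 0 0 0 0 1
1 1 1 1 1
0 0 0 0 0
1 1 0 0 1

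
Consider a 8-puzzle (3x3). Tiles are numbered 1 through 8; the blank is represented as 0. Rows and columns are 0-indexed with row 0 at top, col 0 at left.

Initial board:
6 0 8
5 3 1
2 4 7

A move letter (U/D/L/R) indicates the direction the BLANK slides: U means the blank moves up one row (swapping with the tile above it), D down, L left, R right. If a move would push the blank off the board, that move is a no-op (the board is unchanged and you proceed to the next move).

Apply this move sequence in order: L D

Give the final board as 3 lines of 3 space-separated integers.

After move 1 (L):
0 6 8
5 3 1
2 4 7

After move 2 (D):
5 6 8
0 3 1
2 4 7

Answer: 5 6 8
0 3 1
2 4 7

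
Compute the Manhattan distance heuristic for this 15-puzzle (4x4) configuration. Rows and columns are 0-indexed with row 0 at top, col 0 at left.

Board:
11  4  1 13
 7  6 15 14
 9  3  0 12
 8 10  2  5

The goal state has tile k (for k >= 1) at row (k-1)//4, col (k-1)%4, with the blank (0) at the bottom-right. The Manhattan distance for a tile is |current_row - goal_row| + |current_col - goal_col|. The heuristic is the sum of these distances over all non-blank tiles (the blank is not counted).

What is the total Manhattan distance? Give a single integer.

Tile 11: (0,0)->(2,2) = 4
Tile 4: (0,1)->(0,3) = 2
Tile 1: (0,2)->(0,0) = 2
Tile 13: (0,3)->(3,0) = 6
Tile 7: (1,0)->(1,2) = 2
Tile 6: (1,1)->(1,1) = 0
Tile 15: (1,2)->(3,2) = 2
Tile 14: (1,3)->(3,1) = 4
Tile 9: (2,0)->(2,0) = 0
Tile 3: (2,1)->(0,2) = 3
Tile 12: (2,3)->(2,3) = 0
Tile 8: (3,0)->(1,3) = 5
Tile 10: (3,1)->(2,1) = 1
Tile 2: (3,2)->(0,1) = 4
Tile 5: (3,3)->(1,0) = 5
Sum: 4 + 2 + 2 + 6 + 2 + 0 + 2 + 4 + 0 + 3 + 0 + 5 + 1 + 4 + 5 = 40

Answer: 40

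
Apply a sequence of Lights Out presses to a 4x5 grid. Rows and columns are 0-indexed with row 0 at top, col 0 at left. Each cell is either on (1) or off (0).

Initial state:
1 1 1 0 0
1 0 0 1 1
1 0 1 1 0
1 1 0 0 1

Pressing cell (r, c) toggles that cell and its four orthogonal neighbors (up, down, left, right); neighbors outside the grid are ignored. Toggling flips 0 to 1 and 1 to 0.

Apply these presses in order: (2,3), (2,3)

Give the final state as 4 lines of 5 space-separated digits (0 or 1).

Answer: 1 1 1 0 0
1 0 0 1 1
1 0 1 1 0
1 1 0 0 1

Derivation:
After press 1 at (2,3):
1 1 1 0 0
1 0 0 0 1
1 0 0 0 1
1 1 0 1 1

After press 2 at (2,3):
1 1 1 0 0
1 0 0 1 1
1 0 1 1 0
1 1 0 0 1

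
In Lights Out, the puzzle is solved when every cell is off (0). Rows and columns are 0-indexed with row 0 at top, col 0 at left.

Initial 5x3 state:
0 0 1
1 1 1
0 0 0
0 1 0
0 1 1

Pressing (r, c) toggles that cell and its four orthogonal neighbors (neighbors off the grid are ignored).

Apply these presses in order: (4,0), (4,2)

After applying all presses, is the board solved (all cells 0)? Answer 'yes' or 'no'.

After press 1 at (4,0):
0 0 1
1 1 1
0 0 0
1 1 0
1 0 1

After press 2 at (4,2):
0 0 1
1 1 1
0 0 0
1 1 1
1 1 0

Lights still on: 9

Answer: no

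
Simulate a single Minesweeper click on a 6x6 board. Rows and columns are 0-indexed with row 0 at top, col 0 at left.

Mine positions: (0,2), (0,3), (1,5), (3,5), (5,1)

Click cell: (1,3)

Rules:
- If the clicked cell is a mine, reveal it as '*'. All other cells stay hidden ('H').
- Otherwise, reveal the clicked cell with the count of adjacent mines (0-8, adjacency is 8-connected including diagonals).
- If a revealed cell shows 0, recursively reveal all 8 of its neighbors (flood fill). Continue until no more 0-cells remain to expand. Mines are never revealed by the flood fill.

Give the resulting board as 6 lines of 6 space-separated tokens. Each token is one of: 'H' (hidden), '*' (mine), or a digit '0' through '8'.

H H H H H H
H H H 2 H H
H H H H H H
H H H H H H
H H H H H H
H H H H H H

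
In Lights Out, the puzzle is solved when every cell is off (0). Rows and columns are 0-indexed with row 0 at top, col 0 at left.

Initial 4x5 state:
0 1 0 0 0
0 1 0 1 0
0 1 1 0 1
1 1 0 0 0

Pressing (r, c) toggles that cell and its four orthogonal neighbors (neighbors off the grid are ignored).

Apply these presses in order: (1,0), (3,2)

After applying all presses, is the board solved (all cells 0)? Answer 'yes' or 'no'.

Answer: no

Derivation:
After press 1 at (1,0):
1 1 0 0 0
1 0 0 1 0
1 1 1 0 1
1 1 0 0 0

After press 2 at (3,2):
1 1 0 0 0
1 0 0 1 0
1 1 0 0 1
1 0 1 1 0

Lights still on: 10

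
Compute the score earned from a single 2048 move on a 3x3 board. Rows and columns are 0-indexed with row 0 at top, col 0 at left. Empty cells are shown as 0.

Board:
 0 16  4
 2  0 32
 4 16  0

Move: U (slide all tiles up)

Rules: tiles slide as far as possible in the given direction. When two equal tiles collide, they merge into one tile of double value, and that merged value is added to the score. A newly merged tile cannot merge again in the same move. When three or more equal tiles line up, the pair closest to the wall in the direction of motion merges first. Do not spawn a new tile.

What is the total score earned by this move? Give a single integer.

Answer: 32

Derivation:
Slide up:
col 0: [0, 2, 4] -> [2, 4, 0]  score +0 (running 0)
col 1: [16, 0, 16] -> [32, 0, 0]  score +32 (running 32)
col 2: [4, 32, 0] -> [4, 32, 0]  score +0 (running 32)
Board after move:
 2 32  4
 4  0 32
 0  0  0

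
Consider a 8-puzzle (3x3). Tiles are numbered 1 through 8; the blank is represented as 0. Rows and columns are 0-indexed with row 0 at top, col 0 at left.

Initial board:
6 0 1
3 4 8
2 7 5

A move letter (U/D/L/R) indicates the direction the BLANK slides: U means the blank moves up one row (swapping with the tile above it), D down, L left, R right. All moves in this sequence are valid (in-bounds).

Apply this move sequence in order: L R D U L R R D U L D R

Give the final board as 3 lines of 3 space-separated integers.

After move 1 (L):
0 6 1
3 4 8
2 7 5

After move 2 (R):
6 0 1
3 4 8
2 7 5

After move 3 (D):
6 4 1
3 0 8
2 7 5

After move 4 (U):
6 0 1
3 4 8
2 7 5

After move 5 (L):
0 6 1
3 4 8
2 7 5

After move 6 (R):
6 0 1
3 4 8
2 7 5

After move 7 (R):
6 1 0
3 4 8
2 7 5

After move 8 (D):
6 1 8
3 4 0
2 7 5

After move 9 (U):
6 1 0
3 4 8
2 7 5

After move 10 (L):
6 0 1
3 4 8
2 7 5

After move 11 (D):
6 4 1
3 0 8
2 7 5

After move 12 (R):
6 4 1
3 8 0
2 7 5

Answer: 6 4 1
3 8 0
2 7 5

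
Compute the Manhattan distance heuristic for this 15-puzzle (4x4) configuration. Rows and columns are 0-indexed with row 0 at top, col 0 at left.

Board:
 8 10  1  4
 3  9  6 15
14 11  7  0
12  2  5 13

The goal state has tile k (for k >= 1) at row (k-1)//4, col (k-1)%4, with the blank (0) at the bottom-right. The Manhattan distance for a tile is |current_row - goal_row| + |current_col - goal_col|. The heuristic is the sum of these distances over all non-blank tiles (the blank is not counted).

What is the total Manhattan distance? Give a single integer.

Tile 8: at (0,0), goal (1,3), distance |0-1|+|0-3| = 4
Tile 10: at (0,1), goal (2,1), distance |0-2|+|1-1| = 2
Tile 1: at (0,2), goal (0,0), distance |0-0|+|2-0| = 2
Tile 4: at (0,3), goal (0,3), distance |0-0|+|3-3| = 0
Tile 3: at (1,0), goal (0,2), distance |1-0|+|0-2| = 3
Tile 9: at (1,1), goal (2,0), distance |1-2|+|1-0| = 2
Tile 6: at (1,2), goal (1,1), distance |1-1|+|2-1| = 1
Tile 15: at (1,3), goal (3,2), distance |1-3|+|3-2| = 3
Tile 14: at (2,0), goal (3,1), distance |2-3|+|0-1| = 2
Tile 11: at (2,1), goal (2,2), distance |2-2|+|1-2| = 1
Tile 7: at (2,2), goal (1,2), distance |2-1|+|2-2| = 1
Tile 12: at (3,0), goal (2,3), distance |3-2|+|0-3| = 4
Tile 2: at (3,1), goal (0,1), distance |3-0|+|1-1| = 3
Tile 5: at (3,2), goal (1,0), distance |3-1|+|2-0| = 4
Tile 13: at (3,3), goal (3,0), distance |3-3|+|3-0| = 3
Sum: 4 + 2 + 2 + 0 + 3 + 2 + 1 + 3 + 2 + 1 + 1 + 4 + 3 + 4 + 3 = 35

Answer: 35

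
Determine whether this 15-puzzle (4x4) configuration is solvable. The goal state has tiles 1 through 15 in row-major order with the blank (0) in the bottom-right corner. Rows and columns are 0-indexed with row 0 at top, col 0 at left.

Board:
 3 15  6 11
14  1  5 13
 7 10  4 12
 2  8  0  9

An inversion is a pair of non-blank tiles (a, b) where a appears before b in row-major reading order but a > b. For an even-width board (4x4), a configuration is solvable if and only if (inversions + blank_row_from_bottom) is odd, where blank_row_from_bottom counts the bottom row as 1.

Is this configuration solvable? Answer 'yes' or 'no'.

Answer: yes

Derivation:
Inversions: 56
Blank is in row 3 (0-indexed from top), which is row 1 counting from the bottom (bottom = 1).
56 + 1 = 57, which is odd, so the puzzle is solvable.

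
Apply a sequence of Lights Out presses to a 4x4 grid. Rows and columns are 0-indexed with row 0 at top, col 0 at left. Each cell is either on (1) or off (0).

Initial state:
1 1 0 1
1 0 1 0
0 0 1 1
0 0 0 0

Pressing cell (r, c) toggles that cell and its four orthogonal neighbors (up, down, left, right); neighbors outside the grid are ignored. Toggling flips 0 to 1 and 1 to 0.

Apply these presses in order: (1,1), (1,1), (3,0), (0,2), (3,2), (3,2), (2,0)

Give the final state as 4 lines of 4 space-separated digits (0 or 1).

Answer: 1 0 1 0
0 0 0 0
0 1 1 1
0 1 0 0

Derivation:
After press 1 at (1,1):
1 0 0 1
0 1 0 0
0 1 1 1
0 0 0 0

After press 2 at (1,1):
1 1 0 1
1 0 1 0
0 0 1 1
0 0 0 0

After press 3 at (3,0):
1 1 0 1
1 0 1 0
1 0 1 1
1 1 0 0

After press 4 at (0,2):
1 0 1 0
1 0 0 0
1 0 1 1
1 1 0 0

After press 5 at (3,2):
1 0 1 0
1 0 0 0
1 0 0 1
1 0 1 1

After press 6 at (3,2):
1 0 1 0
1 0 0 0
1 0 1 1
1 1 0 0

After press 7 at (2,0):
1 0 1 0
0 0 0 0
0 1 1 1
0 1 0 0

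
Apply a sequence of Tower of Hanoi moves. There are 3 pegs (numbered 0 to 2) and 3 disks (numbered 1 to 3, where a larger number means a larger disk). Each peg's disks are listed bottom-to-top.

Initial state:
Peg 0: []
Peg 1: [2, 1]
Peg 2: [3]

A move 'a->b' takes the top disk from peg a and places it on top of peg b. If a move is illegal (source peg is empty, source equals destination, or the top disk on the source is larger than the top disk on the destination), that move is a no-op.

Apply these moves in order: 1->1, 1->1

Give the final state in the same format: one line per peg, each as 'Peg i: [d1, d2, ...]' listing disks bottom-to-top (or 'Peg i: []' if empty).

Answer: Peg 0: []
Peg 1: [2, 1]
Peg 2: [3]

Derivation:
After move 1 (1->1):
Peg 0: []
Peg 1: [2, 1]
Peg 2: [3]

After move 2 (1->1):
Peg 0: []
Peg 1: [2, 1]
Peg 2: [3]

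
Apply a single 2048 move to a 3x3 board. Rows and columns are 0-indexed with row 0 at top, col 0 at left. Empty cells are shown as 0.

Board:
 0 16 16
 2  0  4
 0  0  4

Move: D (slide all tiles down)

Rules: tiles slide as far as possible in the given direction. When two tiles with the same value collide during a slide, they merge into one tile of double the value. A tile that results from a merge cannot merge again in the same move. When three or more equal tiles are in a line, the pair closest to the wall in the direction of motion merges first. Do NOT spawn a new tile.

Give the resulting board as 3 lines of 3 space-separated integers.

Answer:  0  0  0
 0  0 16
 2 16  8

Derivation:
Slide down:
col 0: [0, 2, 0] -> [0, 0, 2]
col 1: [16, 0, 0] -> [0, 0, 16]
col 2: [16, 4, 4] -> [0, 16, 8]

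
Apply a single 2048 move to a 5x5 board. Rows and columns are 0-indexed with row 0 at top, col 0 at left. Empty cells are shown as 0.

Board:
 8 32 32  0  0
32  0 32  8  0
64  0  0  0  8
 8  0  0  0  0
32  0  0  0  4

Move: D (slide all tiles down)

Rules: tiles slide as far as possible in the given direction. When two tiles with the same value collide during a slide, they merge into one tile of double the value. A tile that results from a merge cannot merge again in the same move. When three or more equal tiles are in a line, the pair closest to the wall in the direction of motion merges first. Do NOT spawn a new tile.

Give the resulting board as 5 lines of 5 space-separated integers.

Slide down:
col 0: [8, 32, 64, 8, 32] -> [8, 32, 64, 8, 32]
col 1: [32, 0, 0, 0, 0] -> [0, 0, 0, 0, 32]
col 2: [32, 32, 0, 0, 0] -> [0, 0, 0, 0, 64]
col 3: [0, 8, 0, 0, 0] -> [0, 0, 0, 0, 8]
col 4: [0, 0, 8, 0, 4] -> [0, 0, 0, 8, 4]

Answer:  8  0  0  0  0
32  0  0  0  0
64  0  0  0  0
 8  0  0  0  8
32 32 64  8  4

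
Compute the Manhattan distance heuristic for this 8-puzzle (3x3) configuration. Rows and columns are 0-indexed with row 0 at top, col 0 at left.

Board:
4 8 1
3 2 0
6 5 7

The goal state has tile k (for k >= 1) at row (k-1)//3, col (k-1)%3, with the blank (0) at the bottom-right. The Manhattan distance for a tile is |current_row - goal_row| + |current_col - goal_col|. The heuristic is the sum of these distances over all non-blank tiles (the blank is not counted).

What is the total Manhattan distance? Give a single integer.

Answer: 15

Derivation:
Tile 4: (0,0)->(1,0) = 1
Tile 8: (0,1)->(2,1) = 2
Tile 1: (0,2)->(0,0) = 2
Tile 3: (1,0)->(0,2) = 3
Tile 2: (1,1)->(0,1) = 1
Tile 6: (2,0)->(1,2) = 3
Tile 5: (2,1)->(1,1) = 1
Tile 7: (2,2)->(2,0) = 2
Sum: 1 + 2 + 2 + 3 + 1 + 3 + 1 + 2 = 15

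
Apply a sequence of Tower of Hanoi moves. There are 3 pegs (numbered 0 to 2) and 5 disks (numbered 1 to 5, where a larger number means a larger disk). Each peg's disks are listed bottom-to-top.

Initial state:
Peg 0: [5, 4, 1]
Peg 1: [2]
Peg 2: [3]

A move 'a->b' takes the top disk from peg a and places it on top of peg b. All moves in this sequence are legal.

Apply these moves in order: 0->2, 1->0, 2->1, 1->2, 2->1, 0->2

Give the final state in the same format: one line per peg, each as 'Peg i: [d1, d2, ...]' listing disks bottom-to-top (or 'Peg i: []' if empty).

After move 1 (0->2):
Peg 0: [5, 4]
Peg 1: [2]
Peg 2: [3, 1]

After move 2 (1->0):
Peg 0: [5, 4, 2]
Peg 1: []
Peg 2: [3, 1]

After move 3 (2->1):
Peg 0: [5, 4, 2]
Peg 1: [1]
Peg 2: [3]

After move 4 (1->2):
Peg 0: [5, 4, 2]
Peg 1: []
Peg 2: [3, 1]

After move 5 (2->1):
Peg 0: [5, 4, 2]
Peg 1: [1]
Peg 2: [3]

After move 6 (0->2):
Peg 0: [5, 4]
Peg 1: [1]
Peg 2: [3, 2]

Answer: Peg 0: [5, 4]
Peg 1: [1]
Peg 2: [3, 2]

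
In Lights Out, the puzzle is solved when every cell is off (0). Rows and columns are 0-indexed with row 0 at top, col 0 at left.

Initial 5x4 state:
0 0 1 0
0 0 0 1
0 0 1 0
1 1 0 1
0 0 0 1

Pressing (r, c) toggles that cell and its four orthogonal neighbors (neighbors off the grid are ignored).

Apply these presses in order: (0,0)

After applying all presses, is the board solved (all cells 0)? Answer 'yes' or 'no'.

Answer: no

Derivation:
After press 1 at (0,0):
1 1 1 0
1 0 0 1
0 0 1 0
1 1 0 1
0 0 0 1

Lights still on: 10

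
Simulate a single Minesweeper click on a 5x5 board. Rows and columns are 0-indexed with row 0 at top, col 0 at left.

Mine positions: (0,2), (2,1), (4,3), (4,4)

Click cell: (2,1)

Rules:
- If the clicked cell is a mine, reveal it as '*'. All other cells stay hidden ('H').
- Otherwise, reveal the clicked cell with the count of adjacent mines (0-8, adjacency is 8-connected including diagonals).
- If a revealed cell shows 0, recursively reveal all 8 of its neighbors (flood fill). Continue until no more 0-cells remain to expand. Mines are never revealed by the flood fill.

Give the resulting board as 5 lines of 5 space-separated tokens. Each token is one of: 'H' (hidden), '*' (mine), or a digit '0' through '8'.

H H H H H
H H H H H
H * H H H
H H H H H
H H H H H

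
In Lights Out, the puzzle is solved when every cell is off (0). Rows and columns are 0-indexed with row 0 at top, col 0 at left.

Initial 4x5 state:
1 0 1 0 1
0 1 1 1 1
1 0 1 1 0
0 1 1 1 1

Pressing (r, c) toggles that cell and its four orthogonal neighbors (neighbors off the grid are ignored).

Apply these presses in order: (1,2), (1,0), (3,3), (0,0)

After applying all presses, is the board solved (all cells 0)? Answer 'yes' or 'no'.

After press 1 at (1,2):
1 0 0 0 1
0 0 0 0 1
1 0 0 1 0
0 1 1 1 1

After press 2 at (1,0):
0 0 0 0 1
1 1 0 0 1
0 0 0 1 0
0 1 1 1 1

After press 3 at (3,3):
0 0 0 0 1
1 1 0 0 1
0 0 0 0 0
0 1 0 0 0

After press 4 at (0,0):
1 1 0 0 1
0 1 0 0 1
0 0 0 0 0
0 1 0 0 0

Lights still on: 6

Answer: no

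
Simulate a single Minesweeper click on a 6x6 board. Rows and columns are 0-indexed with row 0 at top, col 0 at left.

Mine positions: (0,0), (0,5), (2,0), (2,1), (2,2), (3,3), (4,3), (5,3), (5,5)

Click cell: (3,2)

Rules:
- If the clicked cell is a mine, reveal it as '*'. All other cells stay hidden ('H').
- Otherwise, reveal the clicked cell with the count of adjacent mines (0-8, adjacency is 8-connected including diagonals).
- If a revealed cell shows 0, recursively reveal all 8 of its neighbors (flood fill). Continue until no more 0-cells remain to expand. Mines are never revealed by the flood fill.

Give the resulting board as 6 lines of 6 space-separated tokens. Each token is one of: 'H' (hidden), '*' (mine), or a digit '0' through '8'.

H H H H H H
H H H H H H
H H H H H H
H H 4 H H H
H H H H H H
H H H H H H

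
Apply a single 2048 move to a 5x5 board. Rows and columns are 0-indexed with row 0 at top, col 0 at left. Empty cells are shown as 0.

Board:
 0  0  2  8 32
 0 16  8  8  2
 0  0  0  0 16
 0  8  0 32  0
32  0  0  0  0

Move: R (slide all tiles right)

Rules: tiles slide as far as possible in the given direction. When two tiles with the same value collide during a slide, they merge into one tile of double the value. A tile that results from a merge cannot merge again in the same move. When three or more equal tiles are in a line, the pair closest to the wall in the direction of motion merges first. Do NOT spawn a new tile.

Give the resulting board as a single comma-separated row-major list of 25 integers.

Slide right:
row 0: [0, 0, 2, 8, 32] -> [0, 0, 2, 8, 32]
row 1: [0, 16, 8, 8, 2] -> [0, 0, 16, 16, 2]
row 2: [0, 0, 0, 0, 16] -> [0, 0, 0, 0, 16]
row 3: [0, 8, 0, 32, 0] -> [0, 0, 0, 8, 32]
row 4: [32, 0, 0, 0, 0] -> [0, 0, 0, 0, 32]

Answer: 0, 0, 2, 8, 32, 0, 0, 16, 16, 2, 0, 0, 0, 0, 16, 0, 0, 0, 8, 32, 0, 0, 0, 0, 32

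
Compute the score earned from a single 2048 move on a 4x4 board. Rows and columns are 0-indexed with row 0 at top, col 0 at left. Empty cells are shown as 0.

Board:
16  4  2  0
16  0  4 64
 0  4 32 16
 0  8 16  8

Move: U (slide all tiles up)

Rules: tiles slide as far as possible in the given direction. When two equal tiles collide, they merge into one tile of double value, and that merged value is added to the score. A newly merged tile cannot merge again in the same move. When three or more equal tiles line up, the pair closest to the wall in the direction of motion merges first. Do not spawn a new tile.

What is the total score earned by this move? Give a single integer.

Slide up:
col 0: [16, 16, 0, 0] -> [32, 0, 0, 0]  score +32 (running 32)
col 1: [4, 0, 4, 8] -> [8, 8, 0, 0]  score +8 (running 40)
col 2: [2, 4, 32, 16] -> [2, 4, 32, 16]  score +0 (running 40)
col 3: [0, 64, 16, 8] -> [64, 16, 8, 0]  score +0 (running 40)
Board after move:
32  8  2 64
 0  8  4 16
 0  0 32  8
 0  0 16  0

Answer: 40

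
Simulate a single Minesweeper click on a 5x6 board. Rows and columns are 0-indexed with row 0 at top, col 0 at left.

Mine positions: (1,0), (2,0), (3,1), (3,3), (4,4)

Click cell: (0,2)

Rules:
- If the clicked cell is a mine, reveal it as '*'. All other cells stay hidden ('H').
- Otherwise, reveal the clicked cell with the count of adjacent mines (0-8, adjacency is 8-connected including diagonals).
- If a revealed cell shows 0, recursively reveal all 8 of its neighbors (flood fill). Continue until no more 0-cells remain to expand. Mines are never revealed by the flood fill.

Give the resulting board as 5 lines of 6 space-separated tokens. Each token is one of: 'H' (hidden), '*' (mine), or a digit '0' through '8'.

H 1 0 0 0 0
H 2 0 0 0 0
H 3 2 1 1 0
H H H H 2 1
H H H H H H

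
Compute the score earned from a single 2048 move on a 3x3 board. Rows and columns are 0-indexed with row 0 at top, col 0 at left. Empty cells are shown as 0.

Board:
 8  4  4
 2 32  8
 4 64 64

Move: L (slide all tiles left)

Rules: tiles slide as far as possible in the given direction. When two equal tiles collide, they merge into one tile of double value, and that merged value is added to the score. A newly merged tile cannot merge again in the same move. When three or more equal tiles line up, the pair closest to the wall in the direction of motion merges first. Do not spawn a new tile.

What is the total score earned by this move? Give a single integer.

Slide left:
row 0: [8, 4, 4] -> [8, 8, 0]  score +8 (running 8)
row 1: [2, 32, 8] -> [2, 32, 8]  score +0 (running 8)
row 2: [4, 64, 64] -> [4, 128, 0]  score +128 (running 136)
Board after move:
  8   8   0
  2  32   8
  4 128   0

Answer: 136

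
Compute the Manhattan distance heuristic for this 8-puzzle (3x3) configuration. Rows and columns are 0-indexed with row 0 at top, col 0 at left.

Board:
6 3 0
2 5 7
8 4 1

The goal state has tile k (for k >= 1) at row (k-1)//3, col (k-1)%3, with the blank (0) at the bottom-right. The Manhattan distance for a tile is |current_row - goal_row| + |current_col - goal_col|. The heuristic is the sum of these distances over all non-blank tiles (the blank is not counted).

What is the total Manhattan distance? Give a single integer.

Answer: 16

Derivation:
Tile 6: (0,0)->(1,2) = 3
Tile 3: (0,1)->(0,2) = 1
Tile 2: (1,0)->(0,1) = 2
Tile 5: (1,1)->(1,1) = 0
Tile 7: (1,2)->(2,0) = 3
Tile 8: (2,0)->(2,1) = 1
Tile 4: (2,1)->(1,0) = 2
Tile 1: (2,2)->(0,0) = 4
Sum: 3 + 1 + 2 + 0 + 3 + 1 + 2 + 4 = 16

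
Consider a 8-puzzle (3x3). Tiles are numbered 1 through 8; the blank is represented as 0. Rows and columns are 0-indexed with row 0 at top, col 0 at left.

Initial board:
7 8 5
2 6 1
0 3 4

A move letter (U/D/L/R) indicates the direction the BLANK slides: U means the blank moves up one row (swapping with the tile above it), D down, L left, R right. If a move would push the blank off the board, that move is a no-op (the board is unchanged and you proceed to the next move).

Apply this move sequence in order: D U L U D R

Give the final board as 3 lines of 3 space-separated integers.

Answer: 7 8 5
6 0 1
2 3 4

Derivation:
After move 1 (D):
7 8 5
2 6 1
0 3 4

After move 2 (U):
7 8 5
0 6 1
2 3 4

After move 3 (L):
7 8 5
0 6 1
2 3 4

After move 4 (U):
0 8 5
7 6 1
2 3 4

After move 5 (D):
7 8 5
0 6 1
2 3 4

After move 6 (R):
7 8 5
6 0 1
2 3 4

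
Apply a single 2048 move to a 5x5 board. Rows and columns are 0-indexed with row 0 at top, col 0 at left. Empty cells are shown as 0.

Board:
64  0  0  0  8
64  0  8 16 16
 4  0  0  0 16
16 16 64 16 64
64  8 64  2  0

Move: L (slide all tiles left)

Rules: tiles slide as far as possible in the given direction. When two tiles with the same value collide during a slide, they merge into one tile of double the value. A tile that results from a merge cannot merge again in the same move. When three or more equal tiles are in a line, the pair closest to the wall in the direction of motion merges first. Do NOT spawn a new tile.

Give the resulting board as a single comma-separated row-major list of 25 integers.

Slide left:
row 0: [64, 0, 0, 0, 8] -> [64, 8, 0, 0, 0]
row 1: [64, 0, 8, 16, 16] -> [64, 8, 32, 0, 0]
row 2: [4, 0, 0, 0, 16] -> [4, 16, 0, 0, 0]
row 3: [16, 16, 64, 16, 64] -> [32, 64, 16, 64, 0]
row 4: [64, 8, 64, 2, 0] -> [64, 8, 64, 2, 0]

Answer: 64, 8, 0, 0, 0, 64, 8, 32, 0, 0, 4, 16, 0, 0, 0, 32, 64, 16, 64, 0, 64, 8, 64, 2, 0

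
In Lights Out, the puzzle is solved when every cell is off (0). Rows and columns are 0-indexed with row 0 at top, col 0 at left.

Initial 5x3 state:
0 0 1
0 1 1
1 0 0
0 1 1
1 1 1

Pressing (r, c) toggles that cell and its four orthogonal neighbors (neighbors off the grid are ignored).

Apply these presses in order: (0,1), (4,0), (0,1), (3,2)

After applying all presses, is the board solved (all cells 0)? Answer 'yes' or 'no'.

After press 1 at (0,1):
1 1 0
0 0 1
1 0 0
0 1 1
1 1 1

After press 2 at (4,0):
1 1 0
0 0 1
1 0 0
1 1 1
0 0 1

After press 3 at (0,1):
0 0 1
0 1 1
1 0 0
1 1 1
0 0 1

After press 4 at (3,2):
0 0 1
0 1 1
1 0 1
1 0 0
0 0 0

Lights still on: 6

Answer: no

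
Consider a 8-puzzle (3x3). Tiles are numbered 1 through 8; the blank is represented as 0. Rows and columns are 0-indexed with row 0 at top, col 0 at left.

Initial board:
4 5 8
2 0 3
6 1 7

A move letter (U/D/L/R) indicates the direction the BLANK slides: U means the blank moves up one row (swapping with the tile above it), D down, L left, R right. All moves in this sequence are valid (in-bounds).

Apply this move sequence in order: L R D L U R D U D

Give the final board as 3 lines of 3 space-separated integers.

After move 1 (L):
4 5 8
0 2 3
6 1 7

After move 2 (R):
4 5 8
2 0 3
6 1 7

After move 3 (D):
4 5 8
2 1 3
6 0 7

After move 4 (L):
4 5 8
2 1 3
0 6 7

After move 5 (U):
4 5 8
0 1 3
2 6 7

After move 6 (R):
4 5 8
1 0 3
2 6 7

After move 7 (D):
4 5 8
1 6 3
2 0 7

After move 8 (U):
4 5 8
1 0 3
2 6 7

After move 9 (D):
4 5 8
1 6 3
2 0 7

Answer: 4 5 8
1 6 3
2 0 7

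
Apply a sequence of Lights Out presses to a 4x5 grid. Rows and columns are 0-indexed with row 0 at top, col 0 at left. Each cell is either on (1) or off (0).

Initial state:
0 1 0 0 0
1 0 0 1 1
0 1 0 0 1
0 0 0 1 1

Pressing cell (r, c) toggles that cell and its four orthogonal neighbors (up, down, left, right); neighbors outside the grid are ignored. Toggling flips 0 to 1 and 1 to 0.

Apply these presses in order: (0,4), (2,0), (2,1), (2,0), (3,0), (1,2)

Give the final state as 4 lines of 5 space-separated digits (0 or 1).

Answer: 0 1 1 1 1
1 0 1 0 0
0 0 0 0 1
1 0 0 1 1

Derivation:
After press 1 at (0,4):
0 1 0 1 1
1 0 0 1 0
0 1 0 0 1
0 0 0 1 1

After press 2 at (2,0):
0 1 0 1 1
0 0 0 1 0
1 0 0 0 1
1 0 0 1 1

After press 3 at (2,1):
0 1 0 1 1
0 1 0 1 0
0 1 1 0 1
1 1 0 1 1

After press 4 at (2,0):
0 1 0 1 1
1 1 0 1 0
1 0 1 0 1
0 1 0 1 1

After press 5 at (3,0):
0 1 0 1 1
1 1 0 1 0
0 0 1 0 1
1 0 0 1 1

After press 6 at (1,2):
0 1 1 1 1
1 0 1 0 0
0 0 0 0 1
1 0 0 1 1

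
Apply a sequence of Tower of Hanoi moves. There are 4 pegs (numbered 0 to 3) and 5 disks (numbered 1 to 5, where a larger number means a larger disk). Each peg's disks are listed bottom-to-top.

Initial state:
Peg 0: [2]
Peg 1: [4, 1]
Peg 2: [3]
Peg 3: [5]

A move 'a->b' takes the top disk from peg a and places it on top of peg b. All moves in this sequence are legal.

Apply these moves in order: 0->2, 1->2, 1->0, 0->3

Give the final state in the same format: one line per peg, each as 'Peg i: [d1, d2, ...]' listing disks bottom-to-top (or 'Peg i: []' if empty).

Answer: Peg 0: []
Peg 1: []
Peg 2: [3, 2, 1]
Peg 3: [5, 4]

Derivation:
After move 1 (0->2):
Peg 0: []
Peg 1: [4, 1]
Peg 2: [3, 2]
Peg 3: [5]

After move 2 (1->2):
Peg 0: []
Peg 1: [4]
Peg 2: [3, 2, 1]
Peg 3: [5]

After move 3 (1->0):
Peg 0: [4]
Peg 1: []
Peg 2: [3, 2, 1]
Peg 3: [5]

After move 4 (0->3):
Peg 0: []
Peg 1: []
Peg 2: [3, 2, 1]
Peg 3: [5, 4]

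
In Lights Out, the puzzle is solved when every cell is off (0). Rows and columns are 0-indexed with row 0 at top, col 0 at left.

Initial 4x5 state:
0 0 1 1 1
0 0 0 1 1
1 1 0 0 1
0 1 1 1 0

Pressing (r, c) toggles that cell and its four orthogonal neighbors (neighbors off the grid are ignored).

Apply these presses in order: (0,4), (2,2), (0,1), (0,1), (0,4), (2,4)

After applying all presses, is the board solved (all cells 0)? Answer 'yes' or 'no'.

After press 1 at (0,4):
0 0 1 0 0
0 0 0 1 0
1 1 0 0 1
0 1 1 1 0

After press 2 at (2,2):
0 0 1 0 0
0 0 1 1 0
1 0 1 1 1
0 1 0 1 0

After press 3 at (0,1):
1 1 0 0 0
0 1 1 1 0
1 0 1 1 1
0 1 0 1 0

After press 4 at (0,1):
0 0 1 0 0
0 0 1 1 0
1 0 1 1 1
0 1 0 1 0

After press 5 at (0,4):
0 0 1 1 1
0 0 1 1 1
1 0 1 1 1
0 1 0 1 0

After press 6 at (2,4):
0 0 1 1 1
0 0 1 1 0
1 0 1 0 0
0 1 0 1 1

Lights still on: 10

Answer: no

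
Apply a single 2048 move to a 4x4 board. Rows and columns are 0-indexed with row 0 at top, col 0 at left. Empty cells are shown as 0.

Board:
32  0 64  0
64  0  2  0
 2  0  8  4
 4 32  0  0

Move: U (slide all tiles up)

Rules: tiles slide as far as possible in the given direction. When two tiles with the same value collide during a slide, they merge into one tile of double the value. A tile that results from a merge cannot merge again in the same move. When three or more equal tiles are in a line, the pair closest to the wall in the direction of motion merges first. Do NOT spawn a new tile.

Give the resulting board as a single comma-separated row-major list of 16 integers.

Slide up:
col 0: [32, 64, 2, 4] -> [32, 64, 2, 4]
col 1: [0, 0, 0, 32] -> [32, 0, 0, 0]
col 2: [64, 2, 8, 0] -> [64, 2, 8, 0]
col 3: [0, 0, 4, 0] -> [4, 0, 0, 0]

Answer: 32, 32, 64, 4, 64, 0, 2, 0, 2, 0, 8, 0, 4, 0, 0, 0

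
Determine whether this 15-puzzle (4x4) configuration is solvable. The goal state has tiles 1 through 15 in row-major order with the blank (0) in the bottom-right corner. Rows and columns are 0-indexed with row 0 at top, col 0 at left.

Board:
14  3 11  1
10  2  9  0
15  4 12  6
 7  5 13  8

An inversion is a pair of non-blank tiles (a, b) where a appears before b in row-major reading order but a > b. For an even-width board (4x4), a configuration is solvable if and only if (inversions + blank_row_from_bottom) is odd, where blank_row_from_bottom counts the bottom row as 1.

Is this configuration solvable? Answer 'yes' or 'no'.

Answer: yes

Derivation:
Inversions: 50
Blank is in row 1 (0-indexed from top), which is row 3 counting from the bottom (bottom = 1).
50 + 3 = 53, which is odd, so the puzzle is solvable.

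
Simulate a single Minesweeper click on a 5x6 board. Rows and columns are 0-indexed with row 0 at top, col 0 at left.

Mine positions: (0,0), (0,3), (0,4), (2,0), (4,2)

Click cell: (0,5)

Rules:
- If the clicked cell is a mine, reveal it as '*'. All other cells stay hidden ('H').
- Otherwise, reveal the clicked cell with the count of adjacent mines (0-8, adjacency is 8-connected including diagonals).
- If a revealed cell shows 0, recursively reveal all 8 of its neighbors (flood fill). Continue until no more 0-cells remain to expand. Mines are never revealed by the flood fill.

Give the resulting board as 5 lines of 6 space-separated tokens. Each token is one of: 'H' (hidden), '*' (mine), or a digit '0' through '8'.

H H H H H 1
H H H H H H
H H H H H H
H H H H H H
H H H H H H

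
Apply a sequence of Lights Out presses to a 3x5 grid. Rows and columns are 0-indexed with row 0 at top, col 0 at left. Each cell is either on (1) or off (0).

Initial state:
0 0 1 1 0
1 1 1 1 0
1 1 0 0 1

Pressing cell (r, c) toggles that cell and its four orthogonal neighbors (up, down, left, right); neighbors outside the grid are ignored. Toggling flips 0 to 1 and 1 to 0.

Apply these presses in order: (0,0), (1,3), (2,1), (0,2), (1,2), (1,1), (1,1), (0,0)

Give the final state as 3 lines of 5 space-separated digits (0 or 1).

Answer: 0 1 1 1 0
1 1 0 1 1
0 0 0 1 1

Derivation:
After press 1 at (0,0):
1 1 1 1 0
0 1 1 1 0
1 1 0 0 1

After press 2 at (1,3):
1 1 1 0 0
0 1 0 0 1
1 1 0 1 1

After press 3 at (2,1):
1 1 1 0 0
0 0 0 0 1
0 0 1 1 1

After press 4 at (0,2):
1 0 0 1 0
0 0 1 0 1
0 0 1 1 1

After press 5 at (1,2):
1 0 1 1 0
0 1 0 1 1
0 0 0 1 1

After press 6 at (1,1):
1 1 1 1 0
1 0 1 1 1
0 1 0 1 1

After press 7 at (1,1):
1 0 1 1 0
0 1 0 1 1
0 0 0 1 1

After press 8 at (0,0):
0 1 1 1 0
1 1 0 1 1
0 0 0 1 1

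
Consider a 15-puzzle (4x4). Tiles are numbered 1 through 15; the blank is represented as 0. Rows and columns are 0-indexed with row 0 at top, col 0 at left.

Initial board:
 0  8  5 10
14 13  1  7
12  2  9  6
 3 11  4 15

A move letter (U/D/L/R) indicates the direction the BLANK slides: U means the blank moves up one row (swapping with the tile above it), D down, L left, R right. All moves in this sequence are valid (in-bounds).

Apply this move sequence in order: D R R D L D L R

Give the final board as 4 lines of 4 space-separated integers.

Answer: 14  8  5 10
13  1  9  7
12 11  2  6
 3  0  4 15

Derivation:
After move 1 (D):
14  8  5 10
 0 13  1  7
12  2  9  6
 3 11  4 15

After move 2 (R):
14  8  5 10
13  0  1  7
12  2  9  6
 3 11  4 15

After move 3 (R):
14  8  5 10
13  1  0  7
12  2  9  6
 3 11  4 15

After move 4 (D):
14  8  5 10
13  1  9  7
12  2  0  6
 3 11  4 15

After move 5 (L):
14  8  5 10
13  1  9  7
12  0  2  6
 3 11  4 15

After move 6 (D):
14  8  5 10
13  1  9  7
12 11  2  6
 3  0  4 15

After move 7 (L):
14  8  5 10
13  1  9  7
12 11  2  6
 0  3  4 15

After move 8 (R):
14  8  5 10
13  1  9  7
12 11  2  6
 3  0  4 15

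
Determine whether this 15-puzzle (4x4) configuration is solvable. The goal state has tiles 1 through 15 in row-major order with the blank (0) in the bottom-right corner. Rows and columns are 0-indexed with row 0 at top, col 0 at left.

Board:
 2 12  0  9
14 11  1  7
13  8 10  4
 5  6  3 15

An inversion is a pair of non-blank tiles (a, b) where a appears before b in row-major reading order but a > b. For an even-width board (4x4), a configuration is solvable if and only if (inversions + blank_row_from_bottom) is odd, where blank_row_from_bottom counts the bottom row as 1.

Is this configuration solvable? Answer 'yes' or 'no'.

Inversions: 57
Blank is in row 0 (0-indexed from top), which is row 4 counting from the bottom (bottom = 1).
57 + 4 = 61, which is odd, so the puzzle is solvable.

Answer: yes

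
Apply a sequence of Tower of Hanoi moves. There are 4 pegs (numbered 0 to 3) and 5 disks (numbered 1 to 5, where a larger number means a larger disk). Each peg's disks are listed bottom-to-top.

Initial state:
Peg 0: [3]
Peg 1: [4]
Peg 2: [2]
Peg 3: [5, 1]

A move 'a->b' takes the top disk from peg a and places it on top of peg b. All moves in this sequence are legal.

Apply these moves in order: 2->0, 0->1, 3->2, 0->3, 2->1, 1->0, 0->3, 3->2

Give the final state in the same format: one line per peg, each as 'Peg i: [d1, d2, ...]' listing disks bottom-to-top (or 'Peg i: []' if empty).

Answer: Peg 0: []
Peg 1: [4, 2]
Peg 2: [1]
Peg 3: [5, 3]

Derivation:
After move 1 (2->0):
Peg 0: [3, 2]
Peg 1: [4]
Peg 2: []
Peg 3: [5, 1]

After move 2 (0->1):
Peg 0: [3]
Peg 1: [4, 2]
Peg 2: []
Peg 3: [5, 1]

After move 3 (3->2):
Peg 0: [3]
Peg 1: [4, 2]
Peg 2: [1]
Peg 3: [5]

After move 4 (0->3):
Peg 0: []
Peg 1: [4, 2]
Peg 2: [1]
Peg 3: [5, 3]

After move 5 (2->1):
Peg 0: []
Peg 1: [4, 2, 1]
Peg 2: []
Peg 3: [5, 3]

After move 6 (1->0):
Peg 0: [1]
Peg 1: [4, 2]
Peg 2: []
Peg 3: [5, 3]

After move 7 (0->3):
Peg 0: []
Peg 1: [4, 2]
Peg 2: []
Peg 3: [5, 3, 1]

After move 8 (3->2):
Peg 0: []
Peg 1: [4, 2]
Peg 2: [1]
Peg 3: [5, 3]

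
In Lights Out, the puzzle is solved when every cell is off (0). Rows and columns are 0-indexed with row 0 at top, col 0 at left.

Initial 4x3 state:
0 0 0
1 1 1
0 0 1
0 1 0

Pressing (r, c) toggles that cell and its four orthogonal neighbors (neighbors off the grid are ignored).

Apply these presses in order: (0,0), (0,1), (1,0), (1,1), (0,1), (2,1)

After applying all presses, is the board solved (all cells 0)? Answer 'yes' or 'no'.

After press 1 at (0,0):
1 1 0
0 1 1
0 0 1
0 1 0

After press 2 at (0,1):
0 0 1
0 0 1
0 0 1
0 1 0

After press 3 at (1,0):
1 0 1
1 1 1
1 0 1
0 1 0

After press 4 at (1,1):
1 1 1
0 0 0
1 1 1
0 1 0

After press 5 at (0,1):
0 0 0
0 1 0
1 1 1
0 1 0

After press 6 at (2,1):
0 0 0
0 0 0
0 0 0
0 0 0

Lights still on: 0

Answer: yes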